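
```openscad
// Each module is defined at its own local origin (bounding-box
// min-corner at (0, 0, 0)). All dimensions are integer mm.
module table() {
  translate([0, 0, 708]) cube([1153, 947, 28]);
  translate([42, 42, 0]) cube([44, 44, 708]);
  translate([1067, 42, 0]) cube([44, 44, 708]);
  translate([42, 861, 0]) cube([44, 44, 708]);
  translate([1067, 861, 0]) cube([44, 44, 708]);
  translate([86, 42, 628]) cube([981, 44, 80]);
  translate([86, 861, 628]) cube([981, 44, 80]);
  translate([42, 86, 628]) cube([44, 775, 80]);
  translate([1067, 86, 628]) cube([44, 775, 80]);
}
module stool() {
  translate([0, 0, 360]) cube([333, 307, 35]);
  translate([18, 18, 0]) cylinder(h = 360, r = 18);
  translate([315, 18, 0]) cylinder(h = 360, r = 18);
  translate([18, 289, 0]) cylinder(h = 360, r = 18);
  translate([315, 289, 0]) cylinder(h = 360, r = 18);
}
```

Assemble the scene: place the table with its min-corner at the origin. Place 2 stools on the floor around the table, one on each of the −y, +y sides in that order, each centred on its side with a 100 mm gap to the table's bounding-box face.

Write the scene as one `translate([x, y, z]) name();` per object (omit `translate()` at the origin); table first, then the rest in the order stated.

table();
translate([410, -407, 0]) stool();
translate([410, 1047, 0]) stool();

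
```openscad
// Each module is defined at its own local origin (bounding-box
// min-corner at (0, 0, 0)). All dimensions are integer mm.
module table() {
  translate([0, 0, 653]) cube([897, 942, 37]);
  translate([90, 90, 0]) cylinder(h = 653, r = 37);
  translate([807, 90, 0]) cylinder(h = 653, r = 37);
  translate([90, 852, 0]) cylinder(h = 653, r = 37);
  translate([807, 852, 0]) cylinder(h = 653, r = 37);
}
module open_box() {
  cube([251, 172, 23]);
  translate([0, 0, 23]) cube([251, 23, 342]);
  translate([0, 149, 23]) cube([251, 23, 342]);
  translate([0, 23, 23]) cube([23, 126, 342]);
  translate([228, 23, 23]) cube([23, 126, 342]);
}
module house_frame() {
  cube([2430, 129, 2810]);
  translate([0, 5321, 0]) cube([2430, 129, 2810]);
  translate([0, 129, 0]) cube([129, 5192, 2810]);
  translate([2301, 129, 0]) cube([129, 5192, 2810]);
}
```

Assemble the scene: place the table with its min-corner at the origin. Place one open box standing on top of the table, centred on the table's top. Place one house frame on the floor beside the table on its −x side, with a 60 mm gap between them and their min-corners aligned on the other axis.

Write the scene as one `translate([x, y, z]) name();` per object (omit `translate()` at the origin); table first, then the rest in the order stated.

table();
translate([323, 385, 690]) open_box();
translate([-2490, 0, 0]) house_frame();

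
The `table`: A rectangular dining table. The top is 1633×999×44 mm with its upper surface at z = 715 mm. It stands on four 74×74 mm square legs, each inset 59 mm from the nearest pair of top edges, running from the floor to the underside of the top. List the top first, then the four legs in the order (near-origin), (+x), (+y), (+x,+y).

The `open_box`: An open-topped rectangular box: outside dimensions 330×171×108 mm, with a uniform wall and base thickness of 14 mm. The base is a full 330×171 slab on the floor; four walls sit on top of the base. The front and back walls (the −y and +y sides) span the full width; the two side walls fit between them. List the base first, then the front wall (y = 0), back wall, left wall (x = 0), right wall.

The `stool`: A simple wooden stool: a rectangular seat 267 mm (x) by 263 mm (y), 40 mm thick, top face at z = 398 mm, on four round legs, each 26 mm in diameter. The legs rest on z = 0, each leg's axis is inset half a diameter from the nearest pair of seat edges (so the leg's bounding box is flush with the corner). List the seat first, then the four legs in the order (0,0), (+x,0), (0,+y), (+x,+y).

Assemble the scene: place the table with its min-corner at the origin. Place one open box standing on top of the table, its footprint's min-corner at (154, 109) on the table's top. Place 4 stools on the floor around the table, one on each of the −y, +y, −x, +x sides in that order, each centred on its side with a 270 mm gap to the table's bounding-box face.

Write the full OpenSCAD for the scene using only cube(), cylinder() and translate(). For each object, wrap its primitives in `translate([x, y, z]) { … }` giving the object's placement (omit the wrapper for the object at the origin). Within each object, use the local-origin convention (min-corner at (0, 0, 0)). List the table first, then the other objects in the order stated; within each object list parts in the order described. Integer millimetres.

translate([0, 0, 671]) cube([1633, 999, 44]);
translate([59, 59, 0]) cube([74, 74, 671]);
translate([1500, 59, 0]) cube([74, 74, 671]);
translate([59, 866, 0]) cube([74, 74, 671]);
translate([1500, 866, 0]) cube([74, 74, 671]);
translate([154, 109, 715]) {
  cube([330, 171, 14]);
  translate([0, 0, 14]) cube([330, 14, 94]);
  translate([0, 157, 14]) cube([330, 14, 94]);
  translate([0, 14, 14]) cube([14, 143, 94]);
  translate([316, 14, 14]) cube([14, 143, 94]);
}
translate([683, -533, 0]) {
  translate([0, 0, 358]) cube([267, 263, 40]);
  translate([13, 13, 0]) cylinder(h = 358, r = 13);
  translate([254, 13, 0]) cylinder(h = 358, r = 13);
  translate([13, 250, 0]) cylinder(h = 358, r = 13);
  translate([254, 250, 0]) cylinder(h = 358, r = 13);
}
translate([683, 1269, 0]) {
  translate([0, 0, 358]) cube([267, 263, 40]);
  translate([13, 13, 0]) cylinder(h = 358, r = 13);
  translate([254, 13, 0]) cylinder(h = 358, r = 13);
  translate([13, 250, 0]) cylinder(h = 358, r = 13);
  translate([254, 250, 0]) cylinder(h = 358, r = 13);
}
translate([-537, 368, 0]) {
  translate([0, 0, 358]) cube([267, 263, 40]);
  translate([13, 13, 0]) cylinder(h = 358, r = 13);
  translate([254, 13, 0]) cylinder(h = 358, r = 13);
  translate([13, 250, 0]) cylinder(h = 358, r = 13);
  translate([254, 250, 0]) cylinder(h = 358, r = 13);
}
translate([1903, 368, 0]) {
  translate([0, 0, 358]) cube([267, 263, 40]);
  translate([13, 13, 0]) cylinder(h = 358, r = 13);
  translate([254, 13, 0]) cylinder(h = 358, r = 13);
  translate([13, 250, 0]) cylinder(h = 358, r = 13);
  translate([254, 250, 0]) cylinder(h = 358, r = 13);
}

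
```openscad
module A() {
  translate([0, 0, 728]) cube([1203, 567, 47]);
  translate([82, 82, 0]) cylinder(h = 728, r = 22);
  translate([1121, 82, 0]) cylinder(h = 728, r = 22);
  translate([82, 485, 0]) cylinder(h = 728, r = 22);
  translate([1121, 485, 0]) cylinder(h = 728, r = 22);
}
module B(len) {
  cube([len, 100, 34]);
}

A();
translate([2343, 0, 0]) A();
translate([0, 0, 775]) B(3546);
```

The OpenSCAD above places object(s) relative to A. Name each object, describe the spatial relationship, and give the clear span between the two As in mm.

Second table starts at x = 2343; first ends at x = 1203; clear span = 2343 − 1203 = 1140 mm.

A is a table. B is a beam. A beam spans the tops of two tables. The clear span between the two tables is 1140 mm.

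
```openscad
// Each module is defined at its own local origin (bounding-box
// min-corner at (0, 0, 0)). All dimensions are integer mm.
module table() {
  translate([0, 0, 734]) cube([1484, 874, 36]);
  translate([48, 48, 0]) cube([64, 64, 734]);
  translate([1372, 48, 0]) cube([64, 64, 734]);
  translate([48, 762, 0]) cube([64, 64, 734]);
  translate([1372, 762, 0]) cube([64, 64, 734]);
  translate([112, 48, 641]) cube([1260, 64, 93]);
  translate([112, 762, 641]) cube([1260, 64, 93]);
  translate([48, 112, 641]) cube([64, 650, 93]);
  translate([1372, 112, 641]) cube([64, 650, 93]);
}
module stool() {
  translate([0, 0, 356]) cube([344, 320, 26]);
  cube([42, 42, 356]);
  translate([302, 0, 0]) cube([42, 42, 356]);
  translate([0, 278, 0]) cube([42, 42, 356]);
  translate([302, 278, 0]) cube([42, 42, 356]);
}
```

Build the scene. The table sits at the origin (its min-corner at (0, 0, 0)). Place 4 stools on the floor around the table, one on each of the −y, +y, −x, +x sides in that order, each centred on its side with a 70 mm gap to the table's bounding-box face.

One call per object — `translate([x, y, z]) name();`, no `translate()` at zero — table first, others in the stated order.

table();
translate([570, -390, 0]) stool();
translate([570, 944, 0]) stool();
translate([-414, 277, 0]) stool();
translate([1554, 277, 0]) stool();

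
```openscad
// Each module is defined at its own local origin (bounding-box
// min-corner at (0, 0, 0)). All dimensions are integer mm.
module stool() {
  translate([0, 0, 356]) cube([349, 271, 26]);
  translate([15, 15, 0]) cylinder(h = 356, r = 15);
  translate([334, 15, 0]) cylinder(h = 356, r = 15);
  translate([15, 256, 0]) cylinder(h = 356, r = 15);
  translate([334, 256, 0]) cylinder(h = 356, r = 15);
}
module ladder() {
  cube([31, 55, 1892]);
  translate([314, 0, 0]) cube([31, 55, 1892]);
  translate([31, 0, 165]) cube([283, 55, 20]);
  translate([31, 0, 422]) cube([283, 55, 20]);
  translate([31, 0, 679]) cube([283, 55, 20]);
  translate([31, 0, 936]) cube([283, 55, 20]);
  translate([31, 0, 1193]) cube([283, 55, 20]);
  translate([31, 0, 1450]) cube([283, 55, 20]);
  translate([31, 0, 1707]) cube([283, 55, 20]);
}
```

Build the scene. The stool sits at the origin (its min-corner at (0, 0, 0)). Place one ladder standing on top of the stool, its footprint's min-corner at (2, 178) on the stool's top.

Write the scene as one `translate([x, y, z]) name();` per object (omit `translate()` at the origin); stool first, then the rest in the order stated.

stool();
translate([2, 178, 382]) ladder();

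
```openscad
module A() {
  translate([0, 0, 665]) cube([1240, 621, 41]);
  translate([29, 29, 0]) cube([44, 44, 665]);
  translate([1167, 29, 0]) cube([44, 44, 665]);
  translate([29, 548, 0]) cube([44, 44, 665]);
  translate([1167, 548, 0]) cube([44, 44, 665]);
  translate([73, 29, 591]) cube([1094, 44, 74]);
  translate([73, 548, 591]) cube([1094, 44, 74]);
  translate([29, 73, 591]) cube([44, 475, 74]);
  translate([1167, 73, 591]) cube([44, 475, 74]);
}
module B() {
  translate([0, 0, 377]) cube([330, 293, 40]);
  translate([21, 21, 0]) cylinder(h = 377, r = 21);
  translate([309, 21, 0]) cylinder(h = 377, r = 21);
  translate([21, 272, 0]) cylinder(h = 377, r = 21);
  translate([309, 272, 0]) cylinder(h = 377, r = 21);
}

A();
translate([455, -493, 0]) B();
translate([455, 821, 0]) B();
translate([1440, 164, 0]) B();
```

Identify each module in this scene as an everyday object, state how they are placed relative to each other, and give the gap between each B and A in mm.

Each stool's nearest face is 200 mm from the table's bounding box.

A is a table. B is a stool. Three stools sit around the table at the −y, +y, +x sides. The gap between each stool and the table is 200 mm.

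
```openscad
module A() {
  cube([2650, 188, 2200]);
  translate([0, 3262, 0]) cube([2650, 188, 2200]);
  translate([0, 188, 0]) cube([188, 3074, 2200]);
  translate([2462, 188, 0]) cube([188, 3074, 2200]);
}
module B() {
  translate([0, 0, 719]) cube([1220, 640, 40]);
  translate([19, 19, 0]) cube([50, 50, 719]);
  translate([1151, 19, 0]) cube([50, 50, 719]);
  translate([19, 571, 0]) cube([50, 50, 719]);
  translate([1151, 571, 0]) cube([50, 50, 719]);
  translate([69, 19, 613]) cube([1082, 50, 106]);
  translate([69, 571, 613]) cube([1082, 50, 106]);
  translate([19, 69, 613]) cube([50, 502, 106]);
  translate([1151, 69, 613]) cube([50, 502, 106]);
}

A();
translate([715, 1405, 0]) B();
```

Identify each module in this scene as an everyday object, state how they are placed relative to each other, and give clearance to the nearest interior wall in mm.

Clearances: x = 527, y = 1217; minimum 527 mm.

A is a house frame. B is a table. The table sits inside the house frame, centred. The clearance to the nearest interior wall is 527 mm.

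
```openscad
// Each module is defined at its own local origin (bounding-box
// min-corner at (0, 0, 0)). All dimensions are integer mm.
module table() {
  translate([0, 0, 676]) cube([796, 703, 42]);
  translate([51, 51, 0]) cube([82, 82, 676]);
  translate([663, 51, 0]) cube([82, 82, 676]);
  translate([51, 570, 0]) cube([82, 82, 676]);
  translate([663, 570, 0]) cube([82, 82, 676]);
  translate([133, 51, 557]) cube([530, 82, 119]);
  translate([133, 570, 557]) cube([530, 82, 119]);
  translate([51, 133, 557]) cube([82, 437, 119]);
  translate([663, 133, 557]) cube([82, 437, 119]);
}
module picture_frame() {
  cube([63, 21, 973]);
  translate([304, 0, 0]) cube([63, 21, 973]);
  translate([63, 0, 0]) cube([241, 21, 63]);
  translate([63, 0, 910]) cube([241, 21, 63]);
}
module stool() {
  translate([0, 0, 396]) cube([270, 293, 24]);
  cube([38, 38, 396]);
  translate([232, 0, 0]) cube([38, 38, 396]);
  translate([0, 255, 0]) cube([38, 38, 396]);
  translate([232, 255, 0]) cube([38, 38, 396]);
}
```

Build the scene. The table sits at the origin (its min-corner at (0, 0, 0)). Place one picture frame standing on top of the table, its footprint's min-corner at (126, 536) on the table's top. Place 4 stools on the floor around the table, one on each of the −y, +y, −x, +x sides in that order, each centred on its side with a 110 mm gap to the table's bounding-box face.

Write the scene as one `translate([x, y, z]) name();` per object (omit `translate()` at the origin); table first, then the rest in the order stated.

table();
translate([126, 536, 718]) picture_frame();
translate([263, -403, 0]) stool();
translate([263, 813, 0]) stool();
translate([-380, 205, 0]) stool();
translate([906, 205, 0]) stool();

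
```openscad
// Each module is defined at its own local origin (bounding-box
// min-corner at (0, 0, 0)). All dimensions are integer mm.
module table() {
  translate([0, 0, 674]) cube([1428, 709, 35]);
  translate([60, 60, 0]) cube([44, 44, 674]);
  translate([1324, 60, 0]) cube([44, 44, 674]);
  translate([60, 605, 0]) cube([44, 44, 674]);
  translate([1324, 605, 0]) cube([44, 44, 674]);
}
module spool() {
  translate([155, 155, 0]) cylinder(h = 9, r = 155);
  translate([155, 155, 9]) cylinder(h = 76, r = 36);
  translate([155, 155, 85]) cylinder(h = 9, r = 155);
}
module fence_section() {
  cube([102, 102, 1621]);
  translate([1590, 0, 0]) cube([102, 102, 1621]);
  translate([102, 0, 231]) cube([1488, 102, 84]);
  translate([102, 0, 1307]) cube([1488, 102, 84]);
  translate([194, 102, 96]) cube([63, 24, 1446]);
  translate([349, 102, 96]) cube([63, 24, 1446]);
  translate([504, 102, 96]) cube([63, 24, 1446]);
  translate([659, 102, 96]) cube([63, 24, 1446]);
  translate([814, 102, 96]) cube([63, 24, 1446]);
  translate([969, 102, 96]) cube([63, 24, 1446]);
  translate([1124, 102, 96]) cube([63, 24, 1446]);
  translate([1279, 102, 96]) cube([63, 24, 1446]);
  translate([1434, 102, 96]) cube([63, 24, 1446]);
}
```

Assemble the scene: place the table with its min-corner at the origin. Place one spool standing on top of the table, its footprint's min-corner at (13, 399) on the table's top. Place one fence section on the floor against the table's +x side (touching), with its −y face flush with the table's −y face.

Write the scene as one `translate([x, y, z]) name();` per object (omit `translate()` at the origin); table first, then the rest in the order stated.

table();
translate([13, 399, 709]) spool();
translate([1428, 0, 0]) fence_section();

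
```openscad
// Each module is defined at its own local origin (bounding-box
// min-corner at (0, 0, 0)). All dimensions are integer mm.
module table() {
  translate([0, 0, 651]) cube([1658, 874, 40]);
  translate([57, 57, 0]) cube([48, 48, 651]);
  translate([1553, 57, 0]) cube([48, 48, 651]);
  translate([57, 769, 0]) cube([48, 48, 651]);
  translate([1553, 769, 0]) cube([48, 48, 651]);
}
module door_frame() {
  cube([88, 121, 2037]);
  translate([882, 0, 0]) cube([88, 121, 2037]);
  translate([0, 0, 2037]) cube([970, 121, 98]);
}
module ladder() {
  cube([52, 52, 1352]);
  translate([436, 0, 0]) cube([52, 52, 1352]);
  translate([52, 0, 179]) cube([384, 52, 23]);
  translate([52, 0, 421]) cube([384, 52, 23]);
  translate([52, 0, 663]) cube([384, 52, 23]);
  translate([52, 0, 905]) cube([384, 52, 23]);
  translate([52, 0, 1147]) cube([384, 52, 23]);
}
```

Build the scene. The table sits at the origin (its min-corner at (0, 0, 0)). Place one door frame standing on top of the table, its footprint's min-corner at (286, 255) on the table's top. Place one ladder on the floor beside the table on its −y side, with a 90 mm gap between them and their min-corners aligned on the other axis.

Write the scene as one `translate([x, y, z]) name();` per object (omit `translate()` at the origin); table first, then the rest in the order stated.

table();
translate([286, 255, 691]) door_frame();
translate([0, -142, 0]) ladder();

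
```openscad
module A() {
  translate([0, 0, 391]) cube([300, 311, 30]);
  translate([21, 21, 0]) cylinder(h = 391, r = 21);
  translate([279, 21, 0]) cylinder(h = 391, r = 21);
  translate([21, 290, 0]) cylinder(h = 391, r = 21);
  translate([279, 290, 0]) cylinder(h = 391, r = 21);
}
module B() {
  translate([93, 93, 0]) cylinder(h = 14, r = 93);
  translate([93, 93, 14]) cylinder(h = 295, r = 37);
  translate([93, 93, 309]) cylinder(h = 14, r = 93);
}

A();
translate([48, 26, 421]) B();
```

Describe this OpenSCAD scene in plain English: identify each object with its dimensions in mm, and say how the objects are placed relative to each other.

A is a four-legged stool. The seat is a 300×311×30 mm slab whose top surface is at z = 421 mm; four round legs, each 42 mm in diameter, run from the floor (z = 0) to the underside of the seat, each leg's axis is inset half a diameter from the nearest pair of seat edges (so the leg's bounding box is flush with the corner).

B is a spool: two coaxial disc flanges of radius 93 mm and thickness 14 mm, joined by a core cylinder of radius 37 mm and height 295 mm. The lower flange rests on z = 0 and the three cylinders share a vertical axis.

The spool is on top of the stool.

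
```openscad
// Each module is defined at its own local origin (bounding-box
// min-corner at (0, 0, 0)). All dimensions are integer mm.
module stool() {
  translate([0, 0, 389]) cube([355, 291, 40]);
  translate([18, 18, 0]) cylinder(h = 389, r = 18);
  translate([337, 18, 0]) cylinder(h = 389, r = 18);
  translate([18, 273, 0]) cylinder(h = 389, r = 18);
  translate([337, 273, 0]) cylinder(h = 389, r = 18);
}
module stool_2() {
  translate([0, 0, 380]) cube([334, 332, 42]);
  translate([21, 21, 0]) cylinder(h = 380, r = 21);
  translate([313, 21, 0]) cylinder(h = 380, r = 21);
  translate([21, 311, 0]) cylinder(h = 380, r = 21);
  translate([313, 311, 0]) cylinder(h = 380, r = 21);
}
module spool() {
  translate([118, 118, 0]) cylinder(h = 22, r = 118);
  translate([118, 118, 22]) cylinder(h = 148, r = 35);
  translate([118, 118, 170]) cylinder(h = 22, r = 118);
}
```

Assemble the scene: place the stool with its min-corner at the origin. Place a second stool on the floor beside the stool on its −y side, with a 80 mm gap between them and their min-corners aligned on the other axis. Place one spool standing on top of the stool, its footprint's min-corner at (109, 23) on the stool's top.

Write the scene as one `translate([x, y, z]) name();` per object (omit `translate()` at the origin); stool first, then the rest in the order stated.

stool();
translate([0, -412, 0]) stool_2();
translate([109, 23, 429]) spool();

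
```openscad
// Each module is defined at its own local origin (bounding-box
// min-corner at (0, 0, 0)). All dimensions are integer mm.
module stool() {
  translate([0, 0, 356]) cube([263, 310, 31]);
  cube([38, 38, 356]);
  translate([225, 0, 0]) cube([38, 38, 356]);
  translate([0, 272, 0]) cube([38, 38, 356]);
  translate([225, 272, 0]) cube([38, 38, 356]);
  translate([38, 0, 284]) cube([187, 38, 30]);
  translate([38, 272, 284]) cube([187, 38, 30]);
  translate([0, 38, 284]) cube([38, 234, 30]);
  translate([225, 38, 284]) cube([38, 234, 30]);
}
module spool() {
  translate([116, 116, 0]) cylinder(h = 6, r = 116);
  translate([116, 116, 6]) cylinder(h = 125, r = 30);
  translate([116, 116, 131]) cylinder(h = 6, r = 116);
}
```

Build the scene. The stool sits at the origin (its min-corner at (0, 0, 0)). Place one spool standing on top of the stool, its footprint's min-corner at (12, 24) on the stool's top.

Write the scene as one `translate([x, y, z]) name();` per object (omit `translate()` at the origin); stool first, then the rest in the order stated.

stool();
translate([12, 24, 387]) spool();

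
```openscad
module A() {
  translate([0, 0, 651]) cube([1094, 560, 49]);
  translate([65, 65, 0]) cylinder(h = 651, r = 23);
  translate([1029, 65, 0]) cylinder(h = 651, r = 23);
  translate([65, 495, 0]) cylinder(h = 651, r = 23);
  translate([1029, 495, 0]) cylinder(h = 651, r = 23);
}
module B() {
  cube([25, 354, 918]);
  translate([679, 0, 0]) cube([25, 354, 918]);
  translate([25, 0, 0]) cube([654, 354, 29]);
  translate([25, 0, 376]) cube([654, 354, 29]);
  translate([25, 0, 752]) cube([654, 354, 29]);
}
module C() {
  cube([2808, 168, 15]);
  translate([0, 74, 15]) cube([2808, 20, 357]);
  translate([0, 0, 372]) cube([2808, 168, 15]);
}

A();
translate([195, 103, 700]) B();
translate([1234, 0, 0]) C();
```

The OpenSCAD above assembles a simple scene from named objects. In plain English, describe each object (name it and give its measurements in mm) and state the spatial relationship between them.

A is a table: top 1094 mm (x) × 560 mm (y), 49 mm thick, upper face at z = 700 mm, on four round legs of 46 mm diameter, each leg's bounding box inset 42 mm from the nearest pair of top edges, running from z = 0 to the bottom of the top.

B is a bookshelf 704 mm wide overall, 354 mm deep and 918 mm tall. The two sides are 25 mm thick vertical panels. 3 horizontal shelves of 29 mm thickness span between the inner faces of the sides; the lowest shelf sits on the floor and shelves are stacked with a clear vertical gap of 347 mm between each pair.

C is an I-beam lying along x, 2808 mm long. Overall section height 387 mm. Two flanges 168 mm wide (y) and 15 mm thick, one on the floor and one at the top; a web 20 mm thick runs between them, centred on the flange width.

The bookshelf is on top of the table, centred. The I-beam is on the floor beside the table on its +x side.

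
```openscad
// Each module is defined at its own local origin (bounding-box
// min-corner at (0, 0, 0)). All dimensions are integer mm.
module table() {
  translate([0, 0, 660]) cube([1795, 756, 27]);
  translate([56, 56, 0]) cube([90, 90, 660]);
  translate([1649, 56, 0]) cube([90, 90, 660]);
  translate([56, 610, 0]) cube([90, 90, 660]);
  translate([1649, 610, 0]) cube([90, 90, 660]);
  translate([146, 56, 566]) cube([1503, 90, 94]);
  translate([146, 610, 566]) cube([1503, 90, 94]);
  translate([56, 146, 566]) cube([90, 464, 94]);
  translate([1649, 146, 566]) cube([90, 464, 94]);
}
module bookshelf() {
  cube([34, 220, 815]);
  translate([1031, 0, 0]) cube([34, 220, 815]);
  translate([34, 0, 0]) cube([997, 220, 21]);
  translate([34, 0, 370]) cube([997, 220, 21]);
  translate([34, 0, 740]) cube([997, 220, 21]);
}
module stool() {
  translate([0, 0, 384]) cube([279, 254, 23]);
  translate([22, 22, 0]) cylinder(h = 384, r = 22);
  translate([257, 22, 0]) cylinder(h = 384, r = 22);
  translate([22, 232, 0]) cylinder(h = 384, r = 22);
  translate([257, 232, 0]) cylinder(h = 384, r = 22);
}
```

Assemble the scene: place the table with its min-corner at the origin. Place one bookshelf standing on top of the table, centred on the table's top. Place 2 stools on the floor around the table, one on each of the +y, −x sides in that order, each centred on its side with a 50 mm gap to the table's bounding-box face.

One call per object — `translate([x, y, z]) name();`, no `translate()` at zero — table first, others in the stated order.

table();
translate([365, 268, 687]) bookshelf();
translate([758, 806, 0]) stool();
translate([-329, 251, 0]) stool();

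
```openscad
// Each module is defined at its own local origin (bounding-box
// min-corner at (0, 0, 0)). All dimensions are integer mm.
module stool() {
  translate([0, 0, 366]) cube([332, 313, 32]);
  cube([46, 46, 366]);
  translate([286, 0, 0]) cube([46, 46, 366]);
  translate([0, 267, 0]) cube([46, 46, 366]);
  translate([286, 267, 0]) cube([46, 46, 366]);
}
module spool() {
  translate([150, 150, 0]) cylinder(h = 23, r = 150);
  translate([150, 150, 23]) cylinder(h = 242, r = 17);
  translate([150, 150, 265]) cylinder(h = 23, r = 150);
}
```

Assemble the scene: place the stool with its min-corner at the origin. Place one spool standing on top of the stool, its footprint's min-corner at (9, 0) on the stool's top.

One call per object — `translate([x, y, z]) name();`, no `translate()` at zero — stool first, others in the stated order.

stool();
translate([9, 0, 398]) spool();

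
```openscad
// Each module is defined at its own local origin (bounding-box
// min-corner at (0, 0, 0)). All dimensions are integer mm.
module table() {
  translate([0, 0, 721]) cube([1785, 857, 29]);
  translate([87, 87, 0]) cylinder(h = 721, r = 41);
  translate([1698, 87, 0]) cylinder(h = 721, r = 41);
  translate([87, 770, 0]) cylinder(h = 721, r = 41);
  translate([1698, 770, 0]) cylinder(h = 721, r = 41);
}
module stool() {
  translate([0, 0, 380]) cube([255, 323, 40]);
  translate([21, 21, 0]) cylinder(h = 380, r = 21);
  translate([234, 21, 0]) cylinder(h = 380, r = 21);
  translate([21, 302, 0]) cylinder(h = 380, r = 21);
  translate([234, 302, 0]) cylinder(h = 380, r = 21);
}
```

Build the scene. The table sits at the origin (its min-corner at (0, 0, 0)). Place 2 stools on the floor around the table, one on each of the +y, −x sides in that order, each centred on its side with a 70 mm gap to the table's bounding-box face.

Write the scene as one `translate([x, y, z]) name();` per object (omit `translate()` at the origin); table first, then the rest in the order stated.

table();
translate([765, 927, 0]) stool();
translate([-325, 267, 0]) stool();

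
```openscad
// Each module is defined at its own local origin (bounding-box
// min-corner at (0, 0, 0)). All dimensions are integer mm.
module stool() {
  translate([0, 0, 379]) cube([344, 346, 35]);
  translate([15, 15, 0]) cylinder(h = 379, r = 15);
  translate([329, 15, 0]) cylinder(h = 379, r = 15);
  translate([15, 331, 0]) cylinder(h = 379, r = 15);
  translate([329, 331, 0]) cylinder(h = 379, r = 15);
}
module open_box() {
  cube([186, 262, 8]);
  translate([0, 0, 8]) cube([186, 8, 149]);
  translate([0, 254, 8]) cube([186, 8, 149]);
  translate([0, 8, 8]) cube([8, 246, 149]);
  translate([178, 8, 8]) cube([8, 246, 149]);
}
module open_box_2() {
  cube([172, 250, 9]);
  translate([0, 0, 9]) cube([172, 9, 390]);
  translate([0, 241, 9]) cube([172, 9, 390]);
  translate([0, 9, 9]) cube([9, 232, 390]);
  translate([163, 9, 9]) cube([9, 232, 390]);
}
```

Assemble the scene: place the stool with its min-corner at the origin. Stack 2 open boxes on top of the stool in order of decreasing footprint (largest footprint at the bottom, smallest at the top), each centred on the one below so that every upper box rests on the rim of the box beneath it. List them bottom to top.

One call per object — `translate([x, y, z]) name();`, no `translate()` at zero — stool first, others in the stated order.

stool();
translate([79, 42, 414]) open_box();
translate([86, 48, 571]) open_box_2();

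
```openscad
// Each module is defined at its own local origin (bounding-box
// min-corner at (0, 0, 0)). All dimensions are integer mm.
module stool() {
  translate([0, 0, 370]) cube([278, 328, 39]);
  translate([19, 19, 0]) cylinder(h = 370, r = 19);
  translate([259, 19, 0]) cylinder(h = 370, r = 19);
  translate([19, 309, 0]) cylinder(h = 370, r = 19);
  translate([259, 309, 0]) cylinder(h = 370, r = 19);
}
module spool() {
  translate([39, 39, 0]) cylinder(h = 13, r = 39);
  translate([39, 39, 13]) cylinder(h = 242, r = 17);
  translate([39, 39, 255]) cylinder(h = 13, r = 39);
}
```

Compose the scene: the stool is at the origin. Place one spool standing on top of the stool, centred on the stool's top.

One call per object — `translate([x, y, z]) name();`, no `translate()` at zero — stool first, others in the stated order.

stool();
translate([100, 125, 409]) spool();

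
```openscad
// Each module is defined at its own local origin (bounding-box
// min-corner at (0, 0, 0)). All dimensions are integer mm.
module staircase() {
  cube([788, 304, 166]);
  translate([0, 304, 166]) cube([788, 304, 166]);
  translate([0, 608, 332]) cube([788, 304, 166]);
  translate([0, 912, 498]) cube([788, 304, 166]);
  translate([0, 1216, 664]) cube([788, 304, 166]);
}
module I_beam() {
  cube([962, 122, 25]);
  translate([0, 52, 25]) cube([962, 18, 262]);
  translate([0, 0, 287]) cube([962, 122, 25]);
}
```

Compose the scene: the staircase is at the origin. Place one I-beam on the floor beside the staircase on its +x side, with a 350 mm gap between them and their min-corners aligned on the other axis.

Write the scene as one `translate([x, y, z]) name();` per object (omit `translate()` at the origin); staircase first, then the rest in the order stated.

staircase();
translate([1138, 0, 0]) I_beam();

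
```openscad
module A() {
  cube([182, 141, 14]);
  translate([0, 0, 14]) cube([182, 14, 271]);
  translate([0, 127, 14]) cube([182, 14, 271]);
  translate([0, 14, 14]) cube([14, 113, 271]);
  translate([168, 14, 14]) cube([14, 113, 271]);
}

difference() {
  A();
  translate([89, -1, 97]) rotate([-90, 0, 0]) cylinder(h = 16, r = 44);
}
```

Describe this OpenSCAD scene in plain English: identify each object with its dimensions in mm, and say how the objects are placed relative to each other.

A is an open-topped rectangular box: outside dimensions 182×141×285 mm, with a uniform wall and base thickness of 14 mm. The base is a full 182×141 slab on the floor; four walls sit on top of the base. The front and back walls (the −y and +y sides) span the full width; the two side walls fit between them.

The open box has a circular hole of radius 44 mm through its front wall, centred at (x = 89, z = 97).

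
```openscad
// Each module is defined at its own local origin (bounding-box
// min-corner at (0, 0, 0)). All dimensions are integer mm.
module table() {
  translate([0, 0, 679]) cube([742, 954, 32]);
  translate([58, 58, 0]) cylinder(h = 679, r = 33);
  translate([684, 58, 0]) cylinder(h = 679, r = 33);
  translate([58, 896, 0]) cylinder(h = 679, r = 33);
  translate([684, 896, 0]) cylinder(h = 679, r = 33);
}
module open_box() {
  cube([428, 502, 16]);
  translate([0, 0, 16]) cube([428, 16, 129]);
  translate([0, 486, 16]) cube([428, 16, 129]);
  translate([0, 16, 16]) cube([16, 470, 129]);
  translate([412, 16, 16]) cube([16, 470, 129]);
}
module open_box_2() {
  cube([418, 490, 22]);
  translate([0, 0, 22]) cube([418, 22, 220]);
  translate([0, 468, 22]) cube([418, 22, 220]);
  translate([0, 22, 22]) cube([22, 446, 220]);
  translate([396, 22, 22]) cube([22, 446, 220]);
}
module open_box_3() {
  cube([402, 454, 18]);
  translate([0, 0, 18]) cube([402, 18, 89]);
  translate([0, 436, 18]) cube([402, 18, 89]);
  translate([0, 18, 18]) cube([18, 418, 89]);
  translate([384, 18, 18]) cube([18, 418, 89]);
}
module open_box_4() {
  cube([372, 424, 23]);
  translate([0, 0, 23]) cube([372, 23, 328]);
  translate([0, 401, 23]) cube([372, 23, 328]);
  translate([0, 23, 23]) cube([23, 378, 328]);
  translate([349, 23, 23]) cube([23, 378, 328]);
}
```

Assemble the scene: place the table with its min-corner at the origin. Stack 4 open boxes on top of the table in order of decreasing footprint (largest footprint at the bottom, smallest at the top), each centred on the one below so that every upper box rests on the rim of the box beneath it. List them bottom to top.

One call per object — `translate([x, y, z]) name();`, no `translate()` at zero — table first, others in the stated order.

table();
translate([157, 226, 711]) open_box();
translate([162, 232, 856]) open_box_2();
translate([170, 250, 1098]) open_box_3();
translate([185, 265, 1205]) open_box_4();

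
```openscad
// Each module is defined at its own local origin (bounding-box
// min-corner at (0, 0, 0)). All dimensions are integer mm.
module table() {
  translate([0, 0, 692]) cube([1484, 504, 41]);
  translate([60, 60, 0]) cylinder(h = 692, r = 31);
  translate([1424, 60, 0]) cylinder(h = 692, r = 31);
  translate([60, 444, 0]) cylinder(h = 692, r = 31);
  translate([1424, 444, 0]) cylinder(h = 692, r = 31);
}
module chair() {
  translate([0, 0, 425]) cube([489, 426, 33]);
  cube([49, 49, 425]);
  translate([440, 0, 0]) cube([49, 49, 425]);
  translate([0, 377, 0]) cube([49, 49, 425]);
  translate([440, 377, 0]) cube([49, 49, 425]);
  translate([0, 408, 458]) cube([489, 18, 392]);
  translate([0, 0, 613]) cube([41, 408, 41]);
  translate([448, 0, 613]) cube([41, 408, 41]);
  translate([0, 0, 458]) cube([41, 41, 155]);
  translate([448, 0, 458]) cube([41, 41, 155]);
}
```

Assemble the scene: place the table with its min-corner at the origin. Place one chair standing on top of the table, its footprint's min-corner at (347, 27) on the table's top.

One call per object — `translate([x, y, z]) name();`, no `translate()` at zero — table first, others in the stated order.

table();
translate([347, 27, 733]) chair();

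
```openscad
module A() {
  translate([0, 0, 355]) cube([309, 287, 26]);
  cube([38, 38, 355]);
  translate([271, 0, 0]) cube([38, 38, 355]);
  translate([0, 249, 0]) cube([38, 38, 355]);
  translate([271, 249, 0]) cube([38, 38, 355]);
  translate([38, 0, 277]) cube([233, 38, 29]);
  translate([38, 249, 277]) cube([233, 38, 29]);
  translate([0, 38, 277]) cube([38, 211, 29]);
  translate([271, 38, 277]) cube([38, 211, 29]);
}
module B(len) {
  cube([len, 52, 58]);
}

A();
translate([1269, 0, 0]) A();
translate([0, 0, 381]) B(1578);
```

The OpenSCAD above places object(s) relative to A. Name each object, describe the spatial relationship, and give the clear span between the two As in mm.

A is a stool. B is a beam. A beam spans the tops of two stools. The clear span between the two stools is 960 mm.

Second stool starts at x = 1269; first ends at x = 309; clear span = 1269 − 309 = 960 mm.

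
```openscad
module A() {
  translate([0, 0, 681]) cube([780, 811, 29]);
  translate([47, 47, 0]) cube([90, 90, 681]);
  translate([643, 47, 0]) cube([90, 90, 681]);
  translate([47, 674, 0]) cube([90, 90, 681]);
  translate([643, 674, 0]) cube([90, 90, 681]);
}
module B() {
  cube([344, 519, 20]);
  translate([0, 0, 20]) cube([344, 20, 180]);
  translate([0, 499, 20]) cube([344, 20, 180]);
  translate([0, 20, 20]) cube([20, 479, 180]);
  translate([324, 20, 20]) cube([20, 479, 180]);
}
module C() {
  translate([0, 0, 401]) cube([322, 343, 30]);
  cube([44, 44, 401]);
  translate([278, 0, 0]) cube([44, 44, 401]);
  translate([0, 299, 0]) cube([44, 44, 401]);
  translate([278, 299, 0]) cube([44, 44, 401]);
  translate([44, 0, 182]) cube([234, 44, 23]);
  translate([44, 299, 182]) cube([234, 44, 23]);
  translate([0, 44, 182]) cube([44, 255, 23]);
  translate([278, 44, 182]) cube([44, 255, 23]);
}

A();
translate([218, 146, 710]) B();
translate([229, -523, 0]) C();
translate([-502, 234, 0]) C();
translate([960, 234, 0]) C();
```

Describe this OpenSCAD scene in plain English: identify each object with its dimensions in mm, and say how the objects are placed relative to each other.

A is a table: top 780 mm (x) × 811 mm (y), 29 mm thick, upper face at z = 710 mm, on four 90×90 mm square legs, each inset 47 mm from the nearest pair of top edges, running from z = 0 to the bottom of the top.

B is an open storage box with external size 344×519×200 mm and wall thickness 20 mm (the base is also 20 mm thick). The base covers the whole footprint; the four walls stand on the base, with the y-facing walls full-width and the x-facing walls fitting between their inner faces.

C is a four-legged stool. The seat is a 322×343×30 mm slab whose top surface is at z = 431 mm; four square legs, each 44×44 mm in cross-section, run from the floor (z = 0) to the underside of the seat, each flush with a corner of the seat. Four stretchers, 44 mm wide and 23 mm tall, connect adjacent legs with their undersides at z = 182 mm, each running between the inner faces of the legs it joins and aligned with the legs' outer faces on the other axis.

The open box is on top of the table, centred. Three stools sit around the table at the −y, −x, +x sides.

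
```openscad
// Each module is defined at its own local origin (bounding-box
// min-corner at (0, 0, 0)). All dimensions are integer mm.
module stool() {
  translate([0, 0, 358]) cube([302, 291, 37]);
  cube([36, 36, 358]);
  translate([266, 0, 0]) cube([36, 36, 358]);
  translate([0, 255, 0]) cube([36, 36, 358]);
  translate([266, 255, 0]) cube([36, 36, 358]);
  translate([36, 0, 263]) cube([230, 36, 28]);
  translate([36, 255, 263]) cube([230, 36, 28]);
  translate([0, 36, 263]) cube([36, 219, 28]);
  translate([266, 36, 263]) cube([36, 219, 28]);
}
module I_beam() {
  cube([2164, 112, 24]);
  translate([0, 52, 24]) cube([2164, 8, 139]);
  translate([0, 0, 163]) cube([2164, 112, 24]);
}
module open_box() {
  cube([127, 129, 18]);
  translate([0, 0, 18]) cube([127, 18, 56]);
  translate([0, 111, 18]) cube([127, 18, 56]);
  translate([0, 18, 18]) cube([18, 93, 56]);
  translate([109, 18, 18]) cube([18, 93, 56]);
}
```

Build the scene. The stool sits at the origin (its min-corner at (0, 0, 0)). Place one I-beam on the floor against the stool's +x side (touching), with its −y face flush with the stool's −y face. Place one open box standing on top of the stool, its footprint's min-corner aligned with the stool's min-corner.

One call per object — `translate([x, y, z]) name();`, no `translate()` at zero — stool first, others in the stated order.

stool();
translate([302, 0, 0]) I_beam();
translate([0, 0, 395]) open_box();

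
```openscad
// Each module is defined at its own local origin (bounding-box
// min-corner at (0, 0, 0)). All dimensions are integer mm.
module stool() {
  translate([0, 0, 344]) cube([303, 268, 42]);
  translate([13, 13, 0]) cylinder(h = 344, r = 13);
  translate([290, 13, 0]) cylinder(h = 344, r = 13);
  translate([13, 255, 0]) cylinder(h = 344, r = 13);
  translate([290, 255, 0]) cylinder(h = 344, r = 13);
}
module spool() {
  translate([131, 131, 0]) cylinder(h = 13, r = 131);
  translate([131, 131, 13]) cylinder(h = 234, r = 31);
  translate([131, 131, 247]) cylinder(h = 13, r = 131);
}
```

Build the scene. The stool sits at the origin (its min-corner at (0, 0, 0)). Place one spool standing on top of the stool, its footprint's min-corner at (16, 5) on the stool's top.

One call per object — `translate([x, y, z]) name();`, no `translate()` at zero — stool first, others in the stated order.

stool();
translate([16, 5, 386]) spool();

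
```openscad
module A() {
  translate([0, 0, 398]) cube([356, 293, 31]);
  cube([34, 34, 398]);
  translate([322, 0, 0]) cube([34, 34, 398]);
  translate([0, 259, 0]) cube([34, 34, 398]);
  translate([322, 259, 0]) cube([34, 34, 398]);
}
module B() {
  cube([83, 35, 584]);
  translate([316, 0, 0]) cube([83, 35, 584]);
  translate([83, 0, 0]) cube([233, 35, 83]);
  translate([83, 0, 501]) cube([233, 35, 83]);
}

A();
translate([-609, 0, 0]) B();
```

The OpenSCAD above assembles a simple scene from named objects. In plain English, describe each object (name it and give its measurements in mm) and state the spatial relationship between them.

A is a four-legged stool. The seat is a 356×293×31 mm slab whose top surface is at z = 429 mm; four square legs, each 34×34 mm in cross-section, run from the floor (z = 0) to the underside of the seat, each flush with a corner of the seat.

B is a rectangular picture frame lying in the x–z plane (depth along y). The opening is 233 mm wide (x) by 418 mm tall (z), surrounded by a border 83 mm wide on all four sides. The frame is 35 mm deep and is made of two full-height vertical stiles with two horizontal rails fitted between them.

The picture frame is on the floor beside the stool on its −x side.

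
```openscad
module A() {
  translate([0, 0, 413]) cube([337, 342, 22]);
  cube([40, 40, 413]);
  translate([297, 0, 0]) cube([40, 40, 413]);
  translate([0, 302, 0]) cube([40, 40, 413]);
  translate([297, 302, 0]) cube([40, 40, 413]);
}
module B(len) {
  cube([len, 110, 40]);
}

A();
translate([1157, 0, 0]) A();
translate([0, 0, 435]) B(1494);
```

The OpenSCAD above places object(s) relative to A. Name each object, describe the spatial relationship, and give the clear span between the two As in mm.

Second stool starts at x = 1157; first ends at x = 337; clear span = 1157 − 337 = 820 mm.

A is a stool. B is a beam. A beam spans the tops of two stools. The clear span between the two stools is 820 mm.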